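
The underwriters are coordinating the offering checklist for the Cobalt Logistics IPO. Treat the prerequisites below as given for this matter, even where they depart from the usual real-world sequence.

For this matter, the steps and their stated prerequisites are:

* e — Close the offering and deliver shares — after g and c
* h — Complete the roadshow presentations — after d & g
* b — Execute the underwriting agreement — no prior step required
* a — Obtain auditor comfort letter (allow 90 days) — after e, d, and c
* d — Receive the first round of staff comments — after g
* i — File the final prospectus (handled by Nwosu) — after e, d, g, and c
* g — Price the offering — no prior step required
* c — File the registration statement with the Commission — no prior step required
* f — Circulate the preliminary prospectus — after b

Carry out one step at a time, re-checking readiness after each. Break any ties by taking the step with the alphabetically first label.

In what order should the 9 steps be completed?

b, c and g have no prerequisites; b has the earlier label, so b is first.
Ready: c, f and g. c has the earlier label → c.
Now f and g have their prerequisites met. f has the earlier label, so f next.
Next only g has its prerequisites met → g.
Now d and e have their prerequisites met. d has the earlier label, so d next.
e and h are both available; e has the earlier label → e.
a and i now also ready, so the ready set is {a, h, i}; a has the earlier label → a.
Ready: h and i. h has the earlier label → h.
That leaves i as the only ready step → i.

b, c, f, g, d, e, a, h, i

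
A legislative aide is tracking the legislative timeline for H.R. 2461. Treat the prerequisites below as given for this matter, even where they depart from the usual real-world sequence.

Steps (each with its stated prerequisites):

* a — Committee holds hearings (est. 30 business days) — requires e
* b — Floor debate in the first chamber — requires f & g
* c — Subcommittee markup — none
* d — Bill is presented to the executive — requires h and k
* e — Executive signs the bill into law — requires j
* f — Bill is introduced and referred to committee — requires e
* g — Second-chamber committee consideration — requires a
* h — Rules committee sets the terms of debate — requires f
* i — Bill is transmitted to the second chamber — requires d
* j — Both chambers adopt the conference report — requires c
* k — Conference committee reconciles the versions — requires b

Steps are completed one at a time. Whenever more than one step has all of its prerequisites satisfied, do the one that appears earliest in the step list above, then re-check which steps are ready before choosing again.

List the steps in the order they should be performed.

c has no prerequisites → c first.
j needed c, now all done → j.
e is the only step now ready → e.
a and f are both available; a is listed earlier → a.
Now f and g have their prerequisites met. f is listed earlier, so f next.
Ready: g and h. g is listed earlier → g.
b and h are both available; b is listed earlier → b.
k now also ready, so the ready set is {h, k}; h is listed earlier → h.
k needed b, now all done → k.
d is the only step now ready → d.
Next only i has its prerequisites met → i.

c → j → e → a → f → g → b → h → k → d → i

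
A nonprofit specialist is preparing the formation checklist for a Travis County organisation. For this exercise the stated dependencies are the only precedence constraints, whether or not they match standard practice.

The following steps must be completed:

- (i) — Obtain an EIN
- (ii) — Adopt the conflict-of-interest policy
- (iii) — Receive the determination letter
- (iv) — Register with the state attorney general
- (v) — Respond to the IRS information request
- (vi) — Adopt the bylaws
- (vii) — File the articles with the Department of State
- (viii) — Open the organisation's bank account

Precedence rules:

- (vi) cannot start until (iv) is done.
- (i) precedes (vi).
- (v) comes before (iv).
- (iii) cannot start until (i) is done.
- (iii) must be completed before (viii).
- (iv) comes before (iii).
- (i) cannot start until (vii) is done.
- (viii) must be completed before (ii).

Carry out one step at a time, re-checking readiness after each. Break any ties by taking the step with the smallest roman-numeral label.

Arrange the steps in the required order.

(v) → (iv) → (vii) → (i) → (iii) → (vi) → (viii) → (ii)

(v) and (vii) have no prerequisites; (v) has the earlier label, so (v) is first.
(iv) and (vii) are both available; (iv) has the earlier label → (iv).
That leaves (vii) as the only ready step → (vii).
Next only (i) has its prerequisites met → (i).
(iii) and (vi) are both available; (iii) has the earlier label → (iii).
(viii) now also ready, so the ready set is {(vi), (viii)}; (vi) has the earlier label → (vi).
(viii) needed (iii), now all done → (viii).
(ii) needed (viii), now all done → (ii).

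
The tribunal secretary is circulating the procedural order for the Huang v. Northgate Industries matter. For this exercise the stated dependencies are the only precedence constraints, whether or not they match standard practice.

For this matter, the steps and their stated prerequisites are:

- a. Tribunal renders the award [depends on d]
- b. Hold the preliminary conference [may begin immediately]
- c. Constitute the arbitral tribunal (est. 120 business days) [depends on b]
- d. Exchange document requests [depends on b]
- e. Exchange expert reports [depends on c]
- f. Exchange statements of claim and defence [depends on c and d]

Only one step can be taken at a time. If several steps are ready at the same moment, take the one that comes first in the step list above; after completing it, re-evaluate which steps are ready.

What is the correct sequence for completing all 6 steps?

b is the only step with nothing outstanding, so it goes first.
Ready: c and d. c is listed earlier → c.
d and e are both available; d is listed earlier → d.
a, e and f are all available; a is listed earlier → a.
Now e and f have their prerequisites met. e is listed earlier, so e next.
That leaves f as the only ready step → f.

b, c, d, a, e, f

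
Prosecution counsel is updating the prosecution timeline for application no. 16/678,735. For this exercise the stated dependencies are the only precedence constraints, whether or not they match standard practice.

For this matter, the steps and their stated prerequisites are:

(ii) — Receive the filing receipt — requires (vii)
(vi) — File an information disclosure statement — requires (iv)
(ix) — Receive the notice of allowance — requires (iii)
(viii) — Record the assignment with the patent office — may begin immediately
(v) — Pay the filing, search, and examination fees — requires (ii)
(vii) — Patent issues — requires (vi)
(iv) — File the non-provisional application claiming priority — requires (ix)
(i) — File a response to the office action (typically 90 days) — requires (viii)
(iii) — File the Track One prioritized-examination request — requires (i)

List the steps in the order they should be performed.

(viii), (i), (iii), (ix), (iv), (vi), (vii), (ii), (v)

(viii) has no prerequisites → (viii) first.
That leaves (i) as the only ready step → (i).
(iii) needed (i), now all done → (iii).
That leaves (ix) as the only ready step → (ix).
(iv) is the only step now ready → (iv).
(vi) needed (iv), now all done → (vi).
(vii) is the only step now ready → (vii).
(ii) is the only step now ready → (ii).
That leaves (v) as the only ready step → (v).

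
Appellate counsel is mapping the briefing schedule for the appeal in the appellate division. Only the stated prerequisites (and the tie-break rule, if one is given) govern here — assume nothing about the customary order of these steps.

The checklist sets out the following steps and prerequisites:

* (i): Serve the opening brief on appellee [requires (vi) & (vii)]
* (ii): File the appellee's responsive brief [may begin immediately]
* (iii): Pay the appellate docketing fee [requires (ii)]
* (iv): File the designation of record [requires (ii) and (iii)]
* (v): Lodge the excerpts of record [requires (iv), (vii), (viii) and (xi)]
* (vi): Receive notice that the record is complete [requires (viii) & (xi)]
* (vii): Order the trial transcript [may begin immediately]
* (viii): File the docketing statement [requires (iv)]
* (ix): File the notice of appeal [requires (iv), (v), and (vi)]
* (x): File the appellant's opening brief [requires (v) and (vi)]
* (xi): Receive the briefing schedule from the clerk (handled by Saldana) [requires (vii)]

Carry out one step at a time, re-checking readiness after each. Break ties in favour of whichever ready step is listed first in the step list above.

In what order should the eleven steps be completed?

(ii), (iii), (iv), (vii), (viii), (xi), (v), (vi), (i), (ix), (x)

Nothing is required for (ii) and (vii). (ii) is listed earlier → (ii) first.
(iii) now also ready, so the ready set is {(iii), (vii)}; (iii) is listed earlier → (iii).
(iv) now also ready, so the ready set is {(iv), (vii)}; (iv) is listed earlier → (iv).
(viii) now also ready, so the ready set is {(vii), (viii)}; (vii) is listed earlier → (vii).
(xi) now also ready, so the ready set is {(viii), (xi)}; (viii) is listed earlier → (viii).
That leaves (xi) as the only ready step → (xi).
Ready: (v) and (vi). (v) is listed earlier → (v).
(vi) is the only step now ready → (vi).
Now (i), (ix) and (x) have their prerequisites met. (i) is listed earlier, so (i) next.
Ready: (ix) and (x). (ix) is listed earlier → (ix).
(x) needed (v) and (vi), now all done → (x).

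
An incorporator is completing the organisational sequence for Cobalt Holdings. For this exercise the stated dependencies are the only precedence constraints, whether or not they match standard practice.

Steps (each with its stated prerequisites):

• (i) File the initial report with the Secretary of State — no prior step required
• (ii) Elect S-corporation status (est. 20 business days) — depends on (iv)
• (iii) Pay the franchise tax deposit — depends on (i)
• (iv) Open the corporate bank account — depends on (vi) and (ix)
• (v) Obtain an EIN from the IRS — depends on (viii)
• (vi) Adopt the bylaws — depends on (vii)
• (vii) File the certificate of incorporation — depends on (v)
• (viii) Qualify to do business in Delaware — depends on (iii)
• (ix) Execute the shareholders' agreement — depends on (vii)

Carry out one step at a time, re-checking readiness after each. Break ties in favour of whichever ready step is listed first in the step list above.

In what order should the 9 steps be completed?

(i) is the only step with nothing outstanding, so it goes first.
(iii) needed (i), now all done → (iii).
Next only (viii) has its prerequisites met → (viii).
(v) needed (viii), now all done → (v).
(vii) is the only step now ready → (vii).
Now (vi) and (ix) have their prerequisites met. (vi) is listed earlier, so (vi) next.
Next only (ix) has its prerequisites met → (ix).
(iv) is the only step now ready → (iv).
That leaves (ii) as the only ready step → (ii).

(i), (iii), (viii), (v), (vii), (vi), (ix), (iv), (ii)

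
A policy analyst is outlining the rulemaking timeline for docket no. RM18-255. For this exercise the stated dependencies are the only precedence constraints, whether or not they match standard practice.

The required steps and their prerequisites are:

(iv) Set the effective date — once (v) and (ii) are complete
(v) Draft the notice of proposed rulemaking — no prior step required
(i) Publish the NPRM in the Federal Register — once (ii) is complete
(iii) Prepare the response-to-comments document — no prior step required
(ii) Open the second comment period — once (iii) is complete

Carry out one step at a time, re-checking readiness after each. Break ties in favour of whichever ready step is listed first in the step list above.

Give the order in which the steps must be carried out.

Nothing is required for (v) and (iii). (v) is listed earlier → (v) first.
(iii) is the only step now ready → (iii).
(ii) is the only step now ready → (ii).
(iv) and (i) are both available; (iv) is listed earlier → (iv).
Next only (i) has its prerequisites met → (i).

(v) (iii) (ii) (iv) (i)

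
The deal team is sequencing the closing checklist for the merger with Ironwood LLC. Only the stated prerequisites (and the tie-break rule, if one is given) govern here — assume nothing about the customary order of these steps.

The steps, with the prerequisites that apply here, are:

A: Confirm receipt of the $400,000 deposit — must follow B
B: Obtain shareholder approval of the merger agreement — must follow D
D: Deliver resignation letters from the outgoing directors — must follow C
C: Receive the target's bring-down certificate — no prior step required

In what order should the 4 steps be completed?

C has no prerequisites → C first.
That leaves D as the only ready step → D.
That leaves B as the only ready step → B.
Next only A has its prerequisites met → A.

C D B A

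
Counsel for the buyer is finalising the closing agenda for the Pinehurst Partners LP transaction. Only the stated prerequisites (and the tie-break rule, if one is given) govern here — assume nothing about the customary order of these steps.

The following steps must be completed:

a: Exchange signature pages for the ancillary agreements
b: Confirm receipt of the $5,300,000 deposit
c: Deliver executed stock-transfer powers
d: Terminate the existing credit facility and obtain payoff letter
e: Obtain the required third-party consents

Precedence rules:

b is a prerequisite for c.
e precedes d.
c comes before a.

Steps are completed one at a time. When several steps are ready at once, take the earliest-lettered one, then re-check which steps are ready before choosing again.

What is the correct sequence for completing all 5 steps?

b and e have no prerequisites; b has the earlier label, so b is first.
Ready: c and e. c has the earlier label → c.
a and e are both available; a has the earlier label → a.
That leaves e as the only ready step → e.
Next only d has its prerequisites met → d.

b, c, a, e, d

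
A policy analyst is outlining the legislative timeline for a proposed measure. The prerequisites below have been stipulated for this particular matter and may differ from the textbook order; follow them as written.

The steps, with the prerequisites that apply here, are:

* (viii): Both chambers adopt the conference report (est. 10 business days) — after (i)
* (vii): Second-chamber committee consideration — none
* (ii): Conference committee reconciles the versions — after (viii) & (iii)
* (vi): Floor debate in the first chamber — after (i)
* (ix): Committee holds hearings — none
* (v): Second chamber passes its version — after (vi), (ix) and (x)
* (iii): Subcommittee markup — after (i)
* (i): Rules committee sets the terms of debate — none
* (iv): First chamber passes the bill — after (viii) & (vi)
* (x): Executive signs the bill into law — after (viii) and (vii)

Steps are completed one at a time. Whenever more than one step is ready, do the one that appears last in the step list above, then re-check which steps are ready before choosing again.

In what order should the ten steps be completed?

(i) (iii) (ix) (vi) (vii) (viii) (x) (iv) (v) (ii)

Nothing is required for (i), (ix) and (vii). (i) is listed later → (i) first.
(iii), (vi) and (viii) now also ready, so the ready set is {(iii), (ix), (vi), (vii), (viii)}; (iii) is listed later → (iii).
Now (ix), (vi), (vii) and (viii) have their prerequisites met. (ix) is listed later, so (ix) next.
Now (vi), (vii) and (viii) have their prerequisites met. (vi) is listed later, so (vi) next.
Ready: (vii) and (viii). (vii) is listed later → (vii).
(viii) needed (i), now all done → (viii).
(x), (iv) and (ii) are all available; (x) is listed later → (x).
(v) now also ready, so the ready set is {(iv), (v), (ii)}; (iv) is listed later → (iv).
Ready: (v) and (ii). (v) is listed later → (v).
That leaves (ii) as the only ready step → (ii).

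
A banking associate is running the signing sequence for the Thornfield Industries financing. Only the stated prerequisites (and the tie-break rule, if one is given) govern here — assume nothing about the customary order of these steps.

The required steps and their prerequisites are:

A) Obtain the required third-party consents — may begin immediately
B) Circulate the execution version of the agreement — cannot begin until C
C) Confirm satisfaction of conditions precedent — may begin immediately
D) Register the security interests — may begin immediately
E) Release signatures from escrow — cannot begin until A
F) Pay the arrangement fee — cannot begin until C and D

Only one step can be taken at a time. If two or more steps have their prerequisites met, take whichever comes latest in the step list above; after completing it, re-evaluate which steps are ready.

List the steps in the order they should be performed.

D C F B A E

D, C and A have no prerequisites; D is listed later, so D is first.
C and A are both available; C is listed later → C.
F and B now also ready, so the ready set is {F, B, A}; F is listed later → F.
B and A are both available; B is listed later → B.
That leaves A as the only ready step → A.
Next only E has its prerequisites met → E.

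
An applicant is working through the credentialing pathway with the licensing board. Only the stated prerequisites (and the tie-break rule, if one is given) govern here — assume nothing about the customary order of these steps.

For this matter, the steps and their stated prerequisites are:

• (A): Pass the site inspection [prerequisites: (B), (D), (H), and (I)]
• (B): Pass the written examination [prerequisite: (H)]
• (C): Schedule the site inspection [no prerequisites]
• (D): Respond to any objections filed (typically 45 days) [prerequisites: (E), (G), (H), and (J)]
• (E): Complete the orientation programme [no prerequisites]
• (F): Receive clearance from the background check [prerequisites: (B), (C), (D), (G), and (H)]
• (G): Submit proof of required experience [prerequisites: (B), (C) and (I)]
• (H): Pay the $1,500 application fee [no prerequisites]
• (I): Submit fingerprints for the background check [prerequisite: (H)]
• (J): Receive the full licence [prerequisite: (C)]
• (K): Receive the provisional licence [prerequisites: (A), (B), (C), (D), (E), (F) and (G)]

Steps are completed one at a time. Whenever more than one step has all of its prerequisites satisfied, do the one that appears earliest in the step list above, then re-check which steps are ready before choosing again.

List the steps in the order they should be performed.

(C), (E) and (H) have no prerequisites; (C) is listed earlier, so (C) is first.
Now (E), (H) and (J) have their prerequisites met. (E) is listed earlier, so (E) next.
Ready: (H) and (J). (H) is listed earlier → (H).
Ready: (B), (I) and (J). (B) is listed earlier → (B).
Now (I) and (J) have their prerequisites met. (I) is listed earlier, so (I) next.
Now (G) and (J) have their prerequisites met. (G) is listed earlier, so (G) next.
(J) needed (C), now all done → (J).
(D) needed (E), (G), (H) and (J), now all done → (D).
Ready: (A) and (F). (A) is listed earlier → (A).
(F) needed (B), (C), (D), (G) and (H), now all done → (F).
That leaves (K) as the only ready step → (K).

(C) (E) (H) (B) (I) (G) (J) (D) (A) (F) (K)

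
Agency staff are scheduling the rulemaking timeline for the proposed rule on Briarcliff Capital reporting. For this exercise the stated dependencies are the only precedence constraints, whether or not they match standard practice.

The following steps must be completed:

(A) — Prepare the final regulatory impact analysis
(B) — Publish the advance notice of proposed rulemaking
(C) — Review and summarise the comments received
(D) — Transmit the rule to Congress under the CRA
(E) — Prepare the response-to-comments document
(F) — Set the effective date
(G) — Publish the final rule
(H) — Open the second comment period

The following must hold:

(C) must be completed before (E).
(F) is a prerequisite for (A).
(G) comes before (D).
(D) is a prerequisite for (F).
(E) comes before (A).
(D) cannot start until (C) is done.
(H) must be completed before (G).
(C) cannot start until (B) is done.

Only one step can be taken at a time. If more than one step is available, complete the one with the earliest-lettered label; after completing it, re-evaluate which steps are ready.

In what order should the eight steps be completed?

(B), (C), (E), (H), (G), (D), (F), (A)

(B) and (H) have no prerequisites; (B) has the earlier label, so (B) is first.
(C) now also ready, so the ready set is {(C), (H)}; (C) has the earlier label → (C).
(E) now also ready, so the ready set is {(E), (H)}; (E) has the earlier label → (E).
That leaves (H) as the only ready step → (H).
(G) is the only step now ready → (G).
(D) is the only step now ready → (D).
Next only (F) has its prerequisites met → (F).
That leaves (A) as the only ready step → (A).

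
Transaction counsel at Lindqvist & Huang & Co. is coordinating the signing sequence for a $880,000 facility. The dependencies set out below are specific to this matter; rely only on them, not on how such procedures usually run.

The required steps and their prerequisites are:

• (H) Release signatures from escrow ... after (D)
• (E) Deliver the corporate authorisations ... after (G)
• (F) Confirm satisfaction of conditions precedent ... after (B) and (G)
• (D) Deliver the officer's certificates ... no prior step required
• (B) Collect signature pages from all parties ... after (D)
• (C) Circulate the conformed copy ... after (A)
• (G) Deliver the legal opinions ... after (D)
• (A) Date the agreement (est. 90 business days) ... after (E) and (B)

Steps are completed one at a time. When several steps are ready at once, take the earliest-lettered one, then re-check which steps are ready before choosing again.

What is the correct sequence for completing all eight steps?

(D), (B), (G), (E), (A), (C), (F), (H)

Only (D) has no prerequisites, so it is first.
(B), (G) and (H) are all available; (B) has the earlier label → (B).
Ready: (G) and (H). (G) has the earlier label → (G).
(E), (F) and (H) are all available; (E) has the earlier label → (E).
Now (A), (F) and (H) have their prerequisites met. (A) has the earlier label, so (A) next.
(C) now also ready, so the ready set is {(C), (F), (H)}; (C) has the earlier label → (C).
Now (F) and (H) have their prerequisites met. (F) has the earlier label, so (F) next.
Next only (H) has its prerequisites met → (H).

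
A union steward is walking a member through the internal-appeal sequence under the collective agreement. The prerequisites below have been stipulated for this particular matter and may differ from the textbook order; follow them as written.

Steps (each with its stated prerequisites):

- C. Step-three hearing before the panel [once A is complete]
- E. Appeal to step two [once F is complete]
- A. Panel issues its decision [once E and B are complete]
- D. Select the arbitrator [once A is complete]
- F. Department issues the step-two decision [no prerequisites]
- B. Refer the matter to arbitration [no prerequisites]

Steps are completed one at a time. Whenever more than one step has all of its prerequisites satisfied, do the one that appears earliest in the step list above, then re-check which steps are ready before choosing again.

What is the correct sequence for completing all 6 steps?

F, E, B, A, C, D

F and B have no prerequisites; F is listed earlier, so F is first.
E now also ready, so the ready set is {E, B}; E is listed earlier → E.
That leaves B as the only ready step → B.
A needed E and B, now all done → A.
Ready: C and D. C is listed earlier → C.
D is the only step now ready → D.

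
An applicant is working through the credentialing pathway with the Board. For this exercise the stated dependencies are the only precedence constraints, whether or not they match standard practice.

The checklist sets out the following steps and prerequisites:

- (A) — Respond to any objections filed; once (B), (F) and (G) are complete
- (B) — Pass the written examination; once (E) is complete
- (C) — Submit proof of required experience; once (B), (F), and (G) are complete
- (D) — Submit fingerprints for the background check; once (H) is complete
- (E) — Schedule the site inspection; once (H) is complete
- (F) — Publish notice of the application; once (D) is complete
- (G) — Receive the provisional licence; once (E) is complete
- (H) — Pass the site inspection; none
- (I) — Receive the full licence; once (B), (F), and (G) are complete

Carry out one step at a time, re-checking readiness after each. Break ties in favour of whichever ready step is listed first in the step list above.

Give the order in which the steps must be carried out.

(H) → (D) → (E) → (B) → (F) → (G) → (A) → (C) → (I)

(H) is the only step with nothing outstanding, so it goes first.
(D) and (E) are both available; (D) is listed earlier → (D).
Ready: (E) and (F). (E) is listed earlier → (E).
(B) and (G) now also ready, so the ready set is {(B), (F), (G)}; (B) is listed earlier → (B).
Ready: (F) and (G). (F) is listed earlier → (F).
Next only (G) has its prerequisites met → (G).
(A), (C) and (I) are all available; (A) is listed earlier → (A).
(C) and (I) are both available; (C) is listed earlier → (C).
(I) needed (B), (F) and (G), now all done → (I).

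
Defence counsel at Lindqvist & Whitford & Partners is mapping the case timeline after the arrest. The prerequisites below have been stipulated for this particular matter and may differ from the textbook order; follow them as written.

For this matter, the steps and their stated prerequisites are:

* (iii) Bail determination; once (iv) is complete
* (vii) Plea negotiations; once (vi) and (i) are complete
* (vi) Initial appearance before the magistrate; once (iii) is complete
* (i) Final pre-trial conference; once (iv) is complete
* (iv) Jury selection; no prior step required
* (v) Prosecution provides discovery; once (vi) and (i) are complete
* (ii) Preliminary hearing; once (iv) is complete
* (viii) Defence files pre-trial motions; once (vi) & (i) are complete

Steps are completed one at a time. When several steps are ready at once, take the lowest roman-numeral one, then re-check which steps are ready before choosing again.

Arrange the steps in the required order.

(iv) has no prerequisites → (iv) first.
Now (i), (ii) and (iii) have their prerequisites met. (i) has the earlier label, so (i) next.
Now (ii) and (iii) have their prerequisites met. (ii) has the earlier label, so (ii) next.
That leaves (iii) as the only ready step → (iii).
(vi) needed (iii), now all done → (vi).
(v), (vii) and (viii) are all available; (v) has the earlier label → (v).
Now (vii) and (viii) have their prerequisites met. (vii) has the earlier label, so (vii) next.
(viii) is the only step now ready → (viii).

(iv) (i) (ii) (iii) (vi) (v) (vii) (viii)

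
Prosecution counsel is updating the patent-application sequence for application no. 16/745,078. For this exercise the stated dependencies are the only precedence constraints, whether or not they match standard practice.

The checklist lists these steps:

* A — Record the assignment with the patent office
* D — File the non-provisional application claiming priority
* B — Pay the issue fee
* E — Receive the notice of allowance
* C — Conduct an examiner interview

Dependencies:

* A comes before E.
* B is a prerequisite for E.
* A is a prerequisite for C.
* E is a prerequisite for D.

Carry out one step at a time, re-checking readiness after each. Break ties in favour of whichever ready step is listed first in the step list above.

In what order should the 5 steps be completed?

A, B, E, D, C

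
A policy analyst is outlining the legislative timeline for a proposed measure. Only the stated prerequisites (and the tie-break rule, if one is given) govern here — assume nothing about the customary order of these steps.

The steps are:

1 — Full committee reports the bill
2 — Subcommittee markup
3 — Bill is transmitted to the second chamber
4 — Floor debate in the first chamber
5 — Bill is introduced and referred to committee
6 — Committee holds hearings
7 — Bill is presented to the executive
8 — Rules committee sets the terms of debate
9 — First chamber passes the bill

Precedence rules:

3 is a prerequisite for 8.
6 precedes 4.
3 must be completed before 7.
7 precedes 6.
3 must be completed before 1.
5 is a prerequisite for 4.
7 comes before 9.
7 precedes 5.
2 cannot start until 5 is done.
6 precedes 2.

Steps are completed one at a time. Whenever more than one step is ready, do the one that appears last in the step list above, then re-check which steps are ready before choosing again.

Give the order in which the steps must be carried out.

3 has no prerequisites → 3 first.
Now 8, 7 and 1 have their prerequisites met. 8 is listed later, so 8 next.
7 and 1 are both available; 7 is listed later → 7.
9, 6 and 5 now also ready, so the ready set is {9, 6, 5, 1}; 9 is listed later → 9.
6, 5 and 1 are all available; 6 is listed later → 6.
Ready: 5 and 1. 5 is listed later → 5.
Ready: 4, 2 and 1. 4 is listed later → 4.
Ready: 2 and 1. 2 is listed later → 2.
1 needed 3, now all done → 1.

3 → 8 → 7 → 9 → 6 → 5 → 4 → 2 → 1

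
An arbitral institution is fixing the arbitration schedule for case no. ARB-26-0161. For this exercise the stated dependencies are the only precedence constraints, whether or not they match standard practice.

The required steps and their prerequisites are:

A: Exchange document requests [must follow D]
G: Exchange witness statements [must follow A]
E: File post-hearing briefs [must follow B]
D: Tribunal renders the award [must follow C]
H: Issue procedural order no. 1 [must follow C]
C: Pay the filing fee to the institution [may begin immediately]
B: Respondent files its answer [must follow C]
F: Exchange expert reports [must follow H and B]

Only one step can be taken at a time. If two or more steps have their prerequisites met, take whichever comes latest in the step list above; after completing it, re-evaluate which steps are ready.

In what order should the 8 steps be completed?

C has no prerequisites → C first.
B, H and D are all available; B is listed later → B.
E now also ready, so the ready set is {H, D, E}; H is listed later → H.
Ready: F, D and E. F is listed later → F.
Now D and E have their prerequisites met. D is listed later, so D next.
E and A are both available; E is listed later → E.
A needed D, now all done → A.
G needed A, now all done → G.

C, B, H, F, D, E, A, G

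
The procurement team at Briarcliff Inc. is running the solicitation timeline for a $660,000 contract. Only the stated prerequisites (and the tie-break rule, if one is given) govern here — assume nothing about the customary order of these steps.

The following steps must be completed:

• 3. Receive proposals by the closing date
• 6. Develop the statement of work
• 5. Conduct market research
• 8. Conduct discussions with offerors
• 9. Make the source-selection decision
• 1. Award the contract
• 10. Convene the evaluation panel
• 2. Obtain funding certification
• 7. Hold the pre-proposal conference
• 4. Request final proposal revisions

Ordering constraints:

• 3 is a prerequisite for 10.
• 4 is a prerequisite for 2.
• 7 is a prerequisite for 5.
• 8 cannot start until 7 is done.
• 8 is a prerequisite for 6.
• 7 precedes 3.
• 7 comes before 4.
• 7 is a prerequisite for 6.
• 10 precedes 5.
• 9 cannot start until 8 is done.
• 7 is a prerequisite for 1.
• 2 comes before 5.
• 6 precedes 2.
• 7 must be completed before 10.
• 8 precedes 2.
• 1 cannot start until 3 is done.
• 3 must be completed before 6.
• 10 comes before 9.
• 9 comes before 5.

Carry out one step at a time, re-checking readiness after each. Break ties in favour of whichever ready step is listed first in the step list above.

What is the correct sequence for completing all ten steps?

7 → 3 → 8 → 6 → 1 → 10 → 9 → 4 → 2 → 5

Only 7 has no prerequisites, so it is first.
Ready: 3, 8 and 4. 3 is listed earlier → 3.
1 and 10 now also ready, so the ready set is {8, 1, 10, 4}; 8 is listed earlier → 8.
Ready: 6, 1, 10 and 4. 6 is listed earlier → 6.
1, 10 and 4 are all available; 1 is listed earlier → 1.
Now 10 and 4 have their prerequisites met. 10 is listed earlier, so 10 next.
9 now also ready, so the ready set is {9, 4}; 9 is listed earlier → 9.
That leaves 4 as the only ready step → 4.
2 needed 6, 8 and 4, now all done → 2.
That leaves 5 as the only ready step → 5.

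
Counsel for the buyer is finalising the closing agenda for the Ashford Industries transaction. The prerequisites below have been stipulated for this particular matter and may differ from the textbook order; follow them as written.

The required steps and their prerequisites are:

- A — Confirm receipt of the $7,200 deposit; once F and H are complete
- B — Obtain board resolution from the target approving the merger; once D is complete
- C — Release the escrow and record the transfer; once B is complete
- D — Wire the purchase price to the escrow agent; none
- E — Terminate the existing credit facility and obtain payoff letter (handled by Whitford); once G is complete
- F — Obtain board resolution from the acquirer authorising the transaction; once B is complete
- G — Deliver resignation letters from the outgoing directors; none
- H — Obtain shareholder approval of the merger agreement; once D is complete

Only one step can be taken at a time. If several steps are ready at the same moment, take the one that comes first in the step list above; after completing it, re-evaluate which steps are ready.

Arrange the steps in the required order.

Nothing is required for D and G. D is listed earlier → D first.
Ready: B, G and H. B is listed earlier → B.
C and F now also ready, so the ready set is {C, F, G, H}; C is listed earlier → C.
Ready: F, G and H. F is listed earlier → F.
Ready: G and H. G is listed earlier → G.
Now E and H have their prerequisites met. E is listed earlier, so E next.
That leaves H as the only ready step → H.
That leaves A as the only ready step → A.

D B C F G E H A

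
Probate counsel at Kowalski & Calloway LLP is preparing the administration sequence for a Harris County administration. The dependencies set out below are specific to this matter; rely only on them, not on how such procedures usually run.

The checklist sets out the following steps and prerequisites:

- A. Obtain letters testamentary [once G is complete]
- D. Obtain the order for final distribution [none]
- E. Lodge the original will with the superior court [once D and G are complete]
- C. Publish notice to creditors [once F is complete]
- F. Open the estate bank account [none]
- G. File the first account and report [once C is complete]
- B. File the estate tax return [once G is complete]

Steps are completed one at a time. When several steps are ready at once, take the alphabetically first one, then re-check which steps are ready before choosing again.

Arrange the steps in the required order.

Nothing is required for D and F. D has the earlier label → D first.
That leaves F as the only ready step → F.
Next only C has its prerequisites met → C.
G is the only step now ready → G.
A, B and E are all available; A has the earlier label → A.
Now B and E have their prerequisites met. B has the earlier label, so B next.
E is the only step now ready → E.

D, F, C, G, A, B, E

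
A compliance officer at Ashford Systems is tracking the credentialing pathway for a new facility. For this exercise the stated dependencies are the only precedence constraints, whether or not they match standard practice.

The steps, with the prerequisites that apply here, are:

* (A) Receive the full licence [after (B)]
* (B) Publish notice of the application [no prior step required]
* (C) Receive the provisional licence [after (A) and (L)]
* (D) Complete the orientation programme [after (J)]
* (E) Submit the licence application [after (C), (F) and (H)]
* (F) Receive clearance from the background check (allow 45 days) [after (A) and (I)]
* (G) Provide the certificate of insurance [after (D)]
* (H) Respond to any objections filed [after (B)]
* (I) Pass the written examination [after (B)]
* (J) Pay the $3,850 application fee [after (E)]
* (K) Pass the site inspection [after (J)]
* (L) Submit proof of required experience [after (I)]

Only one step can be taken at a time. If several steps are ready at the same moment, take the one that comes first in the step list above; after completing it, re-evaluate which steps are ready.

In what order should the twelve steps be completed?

(B) is the only step with nothing outstanding, so it goes first.
Ready: (A), (H) and (I). (A) is listed earlier → (A).
Now (H) and (I) have their prerequisites met. (H) is listed earlier, so (H) next.
(I) needed (B), now all done → (I).
Ready: (F) and (L). (F) is listed earlier → (F).
(L) needed (I), now all done → (L).
Next only (C) has its prerequisites met → (C).
(E) needed (C), (F) and (H), now all done → (E).
(J) needed (E), now all done → (J).
Now (D) and (K) have their prerequisites met. (D) is listed earlier, so (D) next.
(G) now also ready, so the ready set is {(G), (K)}; (G) is listed earlier → (G).
(K) needed (J), now all done → (K).

(B), (A), (H), (I), (F), (L), (C), (E), (J), (D), (G), (K)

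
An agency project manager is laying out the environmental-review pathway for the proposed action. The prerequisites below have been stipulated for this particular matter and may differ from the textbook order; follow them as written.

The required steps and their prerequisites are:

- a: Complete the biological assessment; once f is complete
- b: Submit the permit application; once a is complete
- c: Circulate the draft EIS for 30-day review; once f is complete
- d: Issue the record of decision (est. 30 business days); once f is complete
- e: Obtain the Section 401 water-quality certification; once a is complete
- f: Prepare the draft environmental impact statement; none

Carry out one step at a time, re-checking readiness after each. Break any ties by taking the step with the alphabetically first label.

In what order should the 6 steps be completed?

f, a, b, c, d, e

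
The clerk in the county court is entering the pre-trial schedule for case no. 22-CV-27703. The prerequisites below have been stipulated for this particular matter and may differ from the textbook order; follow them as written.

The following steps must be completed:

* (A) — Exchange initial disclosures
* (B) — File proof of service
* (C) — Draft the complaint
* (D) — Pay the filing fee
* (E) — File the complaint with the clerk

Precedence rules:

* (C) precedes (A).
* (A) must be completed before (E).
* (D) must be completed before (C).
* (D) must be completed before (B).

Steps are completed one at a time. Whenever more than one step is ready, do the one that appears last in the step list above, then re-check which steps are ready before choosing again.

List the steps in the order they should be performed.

Only (D) has no prerequisites, so it is first.
Ready: (C) and (B). (C) is listed later → (C).
(A) now also ready, so the ready set is {(B), (A)}; (B) is listed later → (B).
(A) needed (C), now all done → (A).
(E) needed (A), now all done → (E).

(D), (C), (B), (A), (E)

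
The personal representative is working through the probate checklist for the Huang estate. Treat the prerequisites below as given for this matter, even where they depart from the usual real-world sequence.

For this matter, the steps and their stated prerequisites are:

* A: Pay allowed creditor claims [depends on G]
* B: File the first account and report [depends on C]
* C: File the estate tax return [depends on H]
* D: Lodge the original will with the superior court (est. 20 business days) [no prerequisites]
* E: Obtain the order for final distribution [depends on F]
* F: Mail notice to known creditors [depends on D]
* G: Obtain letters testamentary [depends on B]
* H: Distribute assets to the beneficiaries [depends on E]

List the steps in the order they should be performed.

D is the only step with nothing outstanding, so it goes first.
Next only F has its prerequisites met → F.
E needed F, now all done → E.
H is the only step now ready → H.
C needed H, now all done → C.
Next only B has its prerequisites met → B.
That leaves G as the only ready step → G.
That leaves A as the only ready step → A.

D → F → E → H → C → B → G → A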